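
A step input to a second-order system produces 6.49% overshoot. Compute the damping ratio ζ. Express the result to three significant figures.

Inverting the overshoot relation: ζ = |ln 0.0649|/√(π² + ln²0.0649) = 0.657.

ζ ≈ 0.657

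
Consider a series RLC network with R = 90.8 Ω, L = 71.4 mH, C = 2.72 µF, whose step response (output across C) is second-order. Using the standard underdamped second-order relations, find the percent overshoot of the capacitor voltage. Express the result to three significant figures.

%OS ≈ 40.0%

For a series RLC circuit (capacitor voltage as output), ω_n = 1/√(LC) = 1/√(71.4 mH · 2.72 µF) = 2270 rad/s.
ζ = (R/2)·√(C/L) = (90.8/2)·√(2.72 µF/71.4 mH) = 0.280.
%OS = 100 e^{−πζ/√(1−ζ²)} with ζ = 0.280 gives 40.0%.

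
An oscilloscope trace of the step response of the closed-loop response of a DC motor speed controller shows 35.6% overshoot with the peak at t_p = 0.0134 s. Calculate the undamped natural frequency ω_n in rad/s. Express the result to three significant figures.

ζ from %OS: ζ = |ln 0.356|/√(π²+ln²0.356) = 0.312.
t_p = π/ω_d ⇒ ω_d = 234 rad/s; then ω_n = ω_d/√(1−ζ²) = 247 rad/s.

ω_n ≈ 247 rad/s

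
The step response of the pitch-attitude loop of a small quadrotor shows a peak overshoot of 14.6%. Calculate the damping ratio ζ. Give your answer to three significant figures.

ζ = −ln(OS)/√(π² + (ln OS)²). With OS = 0.146, ln OS = −1.924 and ζ = 1.924/3.684 = 0.522.

ζ ≈ 0.522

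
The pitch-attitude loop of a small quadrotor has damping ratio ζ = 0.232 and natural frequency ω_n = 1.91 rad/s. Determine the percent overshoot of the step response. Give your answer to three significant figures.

For an underdamped second-order system, %OS = 100·exp(−πζ/√(1−ζ²)).
πζ/√(1−ζ²) = π·0.232/√(1−0.0538) = 0.7493, so %OS = 100·e^(−0.7493) = 47.3%.

%OS ≈ 47.3%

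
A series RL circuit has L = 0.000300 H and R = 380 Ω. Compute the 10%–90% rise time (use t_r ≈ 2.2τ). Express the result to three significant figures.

t_r ≈ 0.00000174 s

τ = L/R = 0.000300/380 = 0.000000789 s.
t_r ≈ 2.2τ = 0.00000174 s.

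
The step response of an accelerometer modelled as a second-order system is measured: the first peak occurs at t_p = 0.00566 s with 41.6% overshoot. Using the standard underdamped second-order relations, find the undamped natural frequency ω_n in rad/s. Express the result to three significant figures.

ω_n ≈ 576 rad/s

The overshoot fixes ζ = −ln(OS)/√(π²+ln²(OS)) = 0.269.
From t_p = π/ω_d, ω_d = π/0.00566 = 555 rad/s, so ω_n = ω_d/√(1−ζ²) = 576 rad/s.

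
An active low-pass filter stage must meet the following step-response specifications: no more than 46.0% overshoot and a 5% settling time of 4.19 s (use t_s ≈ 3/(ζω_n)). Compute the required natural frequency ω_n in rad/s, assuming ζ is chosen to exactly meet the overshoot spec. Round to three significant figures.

Inverting the overshoot relation: ζ = |ln 0.460|/√(π² + ln²0.460) = 0.240.
Then ω_n = 3/(ζ t_s) = 3/(0.240 × 4.19) = 2.98 rad/s.

ω_n ≈ 2.98 rad/s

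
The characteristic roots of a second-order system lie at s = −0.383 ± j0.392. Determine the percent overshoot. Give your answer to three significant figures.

The poles are at −σ ± jω_d with σ = 0.383 and ω_d = 0.392, so ω_n = √(σ²+ω_d²) = 0.548 rad/s and ζ = σ/ω_n = 0.699.
%OS = 100·exp(−πζ/√(1−ζ²)) = 4.64%.

%OS ≈ 4.64%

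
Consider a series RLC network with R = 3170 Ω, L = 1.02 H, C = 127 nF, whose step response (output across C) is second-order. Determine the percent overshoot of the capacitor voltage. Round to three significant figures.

%OS ≈ 12.0%

For a series RLC circuit (capacitor voltage as output), ω_n = 1/√(LC) = 1/√(1.02 H · 127 nF) = 2780 rad/s.
ζ = (R/2)·√(C/L) = (3170/2)·√(127 nF/1.02 H) = 0.559.
%OS = 100·exp(−πζ/√(1−ζ²)) = 12.0%.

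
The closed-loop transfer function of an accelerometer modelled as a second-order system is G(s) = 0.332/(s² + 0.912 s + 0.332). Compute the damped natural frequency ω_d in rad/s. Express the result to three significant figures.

ω_d ≈ 0.352 rad/s

Comparing the denominator to s² + 2ζω_n s + ω_n²: ω_n = √0.332 = 0.576 rad/s, and 2ζω_n = 0.912 so ζ = 0.912/(2·0.576) = 0.791.
ω_d = ω_n√(1−ζ²) = 0.352 rad/s.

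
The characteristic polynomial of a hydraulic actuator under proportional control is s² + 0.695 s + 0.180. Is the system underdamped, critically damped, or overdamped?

a² − 4b = 0.695² − 4·0.180 < 0 (complex roots); the system is underdamped.

underdamped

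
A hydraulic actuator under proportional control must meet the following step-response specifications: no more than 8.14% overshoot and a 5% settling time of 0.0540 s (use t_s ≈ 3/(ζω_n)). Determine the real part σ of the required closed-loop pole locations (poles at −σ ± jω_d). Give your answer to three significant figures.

σ ≈ 55.6

The settling-time spec alone fixes σ = ζω_n = 3/t_s = 3/0.0540 = 55.6.
(Overshoot then fixes ζ = 0.624 and hence ω_d = σ·√(1−ζ²)/ζ = 69.6 rad/s.)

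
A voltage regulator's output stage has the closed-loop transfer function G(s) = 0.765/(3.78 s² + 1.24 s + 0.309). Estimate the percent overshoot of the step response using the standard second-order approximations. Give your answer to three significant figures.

%OS ≈ 11.1%

Dividing through by 3.78: denominator becomes s² + 0.3280 s + 0.08175.
So ω_n = √0.08175 = 0.286 rad/s and ζ = 0.3280/(2·0.286) = 0.574.
Overshoot: exp(−π·0.574/√(1−0.574²)) = 0.111, i.e. 11.1%.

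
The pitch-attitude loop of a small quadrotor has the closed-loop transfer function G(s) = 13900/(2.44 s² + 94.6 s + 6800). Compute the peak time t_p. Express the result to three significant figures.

t_p ≈ 0.0640 s

Dividing through by 2.44: denominator becomes s² + 38.77 s + 2787.
So ω_n = √2787 = 52.8 rad/s and ζ = 38.77/(2·52.8) = 0.367.
ω_d = ω_n√(1−ζ²) = 49.1 rad/s. t_p = π/ω_d = 0.0640 s.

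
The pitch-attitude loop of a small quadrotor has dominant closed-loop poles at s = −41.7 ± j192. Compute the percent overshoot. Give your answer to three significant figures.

%OS ≈ 50.5%

The poles are at −σ ± jω_d with σ = 41.7 and ω_d = 192, so ω_n = √(σ²+ω_d²) = 196 rad/s and ζ = σ/ω_n = 0.212.
%OS = 100·exp(−πζ/√(1−ζ²)) = 50.5%.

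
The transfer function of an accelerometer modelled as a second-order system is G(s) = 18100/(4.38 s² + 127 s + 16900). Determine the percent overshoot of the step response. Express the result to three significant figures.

%OS ≈ 47.0%

Dividing through by 4.38: denominator becomes s² + 29.00 s + 3858.
So ω_n = √3858 = 62.1 rad/s and ζ = 29.00/(2·62.1) = 0.233.
%OS = 100 e^{−πζ/√(1−ζ²)} with ζ = 0.233 gives 47.0%.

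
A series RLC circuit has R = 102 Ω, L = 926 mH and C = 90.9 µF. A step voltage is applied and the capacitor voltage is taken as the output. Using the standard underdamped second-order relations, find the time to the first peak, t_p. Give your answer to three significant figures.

t_p ≈ 0.0334 s

For a series RLC circuit (capacitor voltage as output), ω_n = 1/√(LC) = 1/√(926 mH · 90.9 µF) = 109 rad/s.
ζ = (R/2)·√(C/L) = (102/2)·√(90.9 µF/926 mH) = 0.505.
ω_d = ω_n√(1−ζ²) = 94.1 rad/s. t_p = π/ω_d = 0.0334 s.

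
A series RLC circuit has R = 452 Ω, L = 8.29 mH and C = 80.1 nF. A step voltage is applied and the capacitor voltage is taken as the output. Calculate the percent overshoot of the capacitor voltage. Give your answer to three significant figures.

%OS ≈ 4.50%

For a series RLC circuit (capacitor voltage as output), ω_n = 1/√(LC) = 1/√(8.29 mH · 80.1 nF) = 38800 rad/s.
ζ = (R/2)·√(C/L) = (452/2)·√(80.1 nF/8.29 mH) = 0.703.
%OS = 100·exp(−πζ/√(1−ζ²)) = 4.50%.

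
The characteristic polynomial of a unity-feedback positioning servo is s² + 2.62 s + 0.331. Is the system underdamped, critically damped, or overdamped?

a² − 4b = 5.5 > 0 (two distinct real roots); the system is overdamped.

overdamped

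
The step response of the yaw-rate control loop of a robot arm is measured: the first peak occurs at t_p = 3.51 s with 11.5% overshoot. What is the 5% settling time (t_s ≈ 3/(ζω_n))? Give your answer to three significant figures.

t_s ≈ 4.87 s

From the overshoot, ζ = −ln(OS)/√(π²+ln²(OS)) = 0.567.
From t_p = π/ω_d, ω_d = π/3.51 = 0.895 rad/s, so ω_n = ω_d/√(1−ζ²) = 1.09 rad/s.
t_s ≈ 3/(ζω_n) = 3/(0.567·1.09) = 4.87 s.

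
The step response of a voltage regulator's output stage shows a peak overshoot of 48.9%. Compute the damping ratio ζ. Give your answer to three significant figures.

Inverting the overshoot relation: ζ = |ln 0.489|/√(π² + ln²0.489) = 0.222.

ζ ≈ 0.222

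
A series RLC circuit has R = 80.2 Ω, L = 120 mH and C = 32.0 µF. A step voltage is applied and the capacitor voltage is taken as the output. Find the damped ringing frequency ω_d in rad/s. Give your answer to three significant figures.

ω_d ≈ 386 rad/s

For a series RLC circuit (capacitor voltage as output), ω_n = 1/√(LC) = 1/√(120 mH · 32.0 µF) = 510 rad/s.
ζ = (R/2)·√(C/L) = (80.2/2)·√(32.0 µF/120 mH) = 0.655.
ω_d = 510·√(1 − 0.655²) = 386 rad/s.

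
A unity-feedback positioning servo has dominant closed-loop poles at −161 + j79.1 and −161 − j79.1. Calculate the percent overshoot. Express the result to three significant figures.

%OS ≈ 0.167%

The poles are at −σ ± jω_d with σ = 161 and ω_d = 79.1, so ω_n = √(σ²+ω_d²) = 179 rad/s and ζ = σ/ω_n = 0.898.
%OS = 100 e^{−πζ/√(1−ζ²)} with ζ = 0.898 gives 0.167%.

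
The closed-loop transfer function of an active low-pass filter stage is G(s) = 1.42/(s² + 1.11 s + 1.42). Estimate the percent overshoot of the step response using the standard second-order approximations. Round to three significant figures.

ω_n = √1.42 = 1.19 rad/s; ζ = 1.11/(2·1.19) = 0.466.
%OS = 100·exp(−πζ/√(1−ζ²)) = 19.1%.

%OS ≈ 19.1%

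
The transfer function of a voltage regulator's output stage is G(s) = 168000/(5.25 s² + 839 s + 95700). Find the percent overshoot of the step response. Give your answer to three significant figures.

Dividing through by 5.25: denominator becomes s² + 159.8 s + 18230.
So ω_n = √18230 = 135 rad/s and ζ = 159.8/(2·135) = 0.592.
%OS = 100 e^{−πζ/√(1−ζ²)} with ζ = 0.592 gives 9.96%.

%OS ≈ 9.96%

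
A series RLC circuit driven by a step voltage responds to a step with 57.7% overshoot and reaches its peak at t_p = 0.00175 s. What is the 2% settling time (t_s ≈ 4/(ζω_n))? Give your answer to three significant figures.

t_s ≈ 0.0127 s

The overshoot fixes ζ = −ln(OS)/√(π²+ln²(OS)) = 0.172.
t_p = π/ω_d ⇒ ω_d = 1800 rad/s; then ω_n = ω_d/√(1−ζ²) = 1820 rad/s.
t_s ≈ 4/(ζω_n) = 4/(0.172·1820) = 0.0127 s.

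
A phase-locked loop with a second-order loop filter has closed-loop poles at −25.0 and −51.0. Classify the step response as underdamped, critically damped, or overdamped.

Since the poles are distinct, negative and real, the response is overdamped.

overdamped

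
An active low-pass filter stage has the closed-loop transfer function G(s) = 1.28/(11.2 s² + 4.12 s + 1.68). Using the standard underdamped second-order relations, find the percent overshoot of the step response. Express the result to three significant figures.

Dividing through by 11.2: denominator becomes s² + 0.3679 s + 0.1500.
So ω_n = √0.1500 = 0.387 rad/s and ζ = 0.3679/(2·0.387) = 0.475.
%OS = 100 e^{−πζ/√(1−ζ²)} with ζ = 0.475 gives 18.4%.

%OS ≈ 18.4%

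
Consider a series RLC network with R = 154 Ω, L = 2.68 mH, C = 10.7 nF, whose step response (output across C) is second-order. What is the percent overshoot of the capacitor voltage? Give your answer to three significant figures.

%OS ≈ 61.3%

For a series RLC circuit (capacitor voltage as output), ω_n = 1/√(LC) = 1/√(2.68 mH · 10.7 nF) = 187000 rad/s.
ζ = (R/2)·√(C/L) = (154/2)·√(10.7 nF/2.68 mH) = 0.154.
Overshoot: exp(−π·0.154/√(1−0.154²)) = 0.613, i.e. 61.3%.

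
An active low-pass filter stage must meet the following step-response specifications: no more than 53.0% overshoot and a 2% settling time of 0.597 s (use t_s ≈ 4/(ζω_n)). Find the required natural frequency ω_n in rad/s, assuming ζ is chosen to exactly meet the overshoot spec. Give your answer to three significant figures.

From %OS = 100·exp(−πζ/√(1−ζ²)), invert to get ζ = −ln(OS)/√(π² + ln²(OS)) with OS = 0.530.
−ln 0.530 = 0.6349, so ζ = 0.6349/√(π² + 0.4031) = 0.198.
From t_s ≈ 4/(ζω_n): ω_n = 4/(ζ·t_s) = 4/(0.198·0.597) = 33.8 rad/s.

ω_n ≈ 33.8 rad/s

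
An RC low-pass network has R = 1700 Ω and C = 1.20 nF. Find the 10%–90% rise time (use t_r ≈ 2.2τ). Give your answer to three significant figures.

τ = RC = 1700 × 1.20 nF = 0.00000204 s.
t_r ≈ 2.2τ = 0.00000449 s.

t_r ≈ 0.00000449 s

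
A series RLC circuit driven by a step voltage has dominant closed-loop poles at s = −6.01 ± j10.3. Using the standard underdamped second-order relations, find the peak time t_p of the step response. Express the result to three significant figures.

t_p = π/ω_d with ω_d = 10.3 (the imaginary part), so t_p = 0.305 s.

t_p ≈ 0.305 s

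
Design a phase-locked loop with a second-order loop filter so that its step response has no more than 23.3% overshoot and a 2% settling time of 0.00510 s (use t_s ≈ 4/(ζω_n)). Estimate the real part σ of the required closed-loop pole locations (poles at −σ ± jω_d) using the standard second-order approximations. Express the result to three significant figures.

The settling-time spec alone fixes σ = ζω_n = 4/t_s = 4/0.00510 = 784.
(Overshoot then fixes ζ = 0.421 and hence ω_d = σ·√(1−ζ²)/ζ = 1690 rad/s.)

σ ≈ 784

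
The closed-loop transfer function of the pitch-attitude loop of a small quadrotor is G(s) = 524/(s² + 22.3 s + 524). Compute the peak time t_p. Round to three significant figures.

Comparing the denominator to s² + 2ζω_n s + ω_n²: ω_n = √524 = 22.9 rad/s, and 2ζω_n = 22.3 so ζ = 22.3/(2·22.9) = 0.487.
ω_d = ω_n√(1−ζ²) = 20.0 rad/s. Then t_p = π/ω_d = 0.157 s.

t_p ≈ 0.157 s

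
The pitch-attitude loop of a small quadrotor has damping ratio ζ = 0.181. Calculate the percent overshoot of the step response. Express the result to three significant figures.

For an underdamped second-order system, %OS = 100·exp(−πζ/√(1−ζ²)).
πζ/√(1−ζ²) = π·0.181/√(1−0.0328) = 0.5782, so %OS = 100·e^(−0.5782) = 56.1%.

%OS ≈ 56.1%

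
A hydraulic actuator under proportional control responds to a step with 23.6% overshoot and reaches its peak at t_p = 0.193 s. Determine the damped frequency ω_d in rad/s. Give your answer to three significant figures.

t_p = π/ω_d, so ω_d = π/0.193 = 16.3 rad/s.

ω_d ≈ 16.3 rad/s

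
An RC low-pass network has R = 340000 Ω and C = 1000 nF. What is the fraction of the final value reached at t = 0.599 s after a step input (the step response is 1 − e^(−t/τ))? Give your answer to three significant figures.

y/y_∞ ≈ 0.828

τ = RC = 340000 × 1000 nF = 0.340 s.
y(t)/y_∞ = 1 − e^(−t/τ) = 1 − e^(−0.599/0.340) = 1 − e^(−1.76) = 0.828.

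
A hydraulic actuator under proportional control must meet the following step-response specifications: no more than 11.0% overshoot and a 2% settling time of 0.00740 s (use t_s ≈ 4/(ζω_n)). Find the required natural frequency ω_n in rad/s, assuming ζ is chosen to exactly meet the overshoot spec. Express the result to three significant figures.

ω_n ≈ 940 rad/s

ζ = −ln(OS)/√(π² + (ln OS)²). With OS = 0.110, ln OS = −2.207 and ζ = 2.207/3.839 = 0.575.
Then ω_n = 4/(ζ t_s) = 4/(0.575 × 0.00740) = 940 rad/s.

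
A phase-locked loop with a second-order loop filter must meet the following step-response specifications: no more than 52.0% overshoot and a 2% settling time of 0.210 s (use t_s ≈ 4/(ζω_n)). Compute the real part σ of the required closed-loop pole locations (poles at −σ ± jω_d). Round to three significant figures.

σ ≈ 19.0

The settling-time spec alone fixes σ = ζω_n = 4/t_s = 4/0.210 = 19.0.
(Overshoot then fixes ζ = 0.204 and hence ω_d = σ·√(1−ζ²)/ζ = 91.5 rad/s.)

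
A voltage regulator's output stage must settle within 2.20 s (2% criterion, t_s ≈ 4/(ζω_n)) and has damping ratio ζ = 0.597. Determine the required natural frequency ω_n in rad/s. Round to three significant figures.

Rearranging t_s ≈ 4/(ζω_n) gives ω_n = 4/(ζ·t_s) = 4/(0.597 × 2.20) = 3.05 rad/s.

ω_n ≈ 3.05 rad/s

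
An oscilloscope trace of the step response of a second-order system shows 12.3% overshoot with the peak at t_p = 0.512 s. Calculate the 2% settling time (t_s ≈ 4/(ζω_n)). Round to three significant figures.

t_s ≈ 0.977 s

From the overshoot, ζ = −ln(OS)/√(π²+ln²(OS)) = 0.555.
t_p = π/ω_d ⇒ ω_d = 6.14 rad/s; then ω_n = ω_d/√(1−ζ²) = 7.38 rad/s.
t_s ≈ 4/(ζω_n) = 4/(0.555·7.38) = 0.977 s.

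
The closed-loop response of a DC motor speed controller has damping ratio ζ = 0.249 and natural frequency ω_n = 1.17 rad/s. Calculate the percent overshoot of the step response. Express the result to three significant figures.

For an underdamped second-order system, %OS = 100·exp(−πζ/√(1−ζ²)).
πζ/√(1−ζ²) = π·0.249/√(1−0.0620) = 0.8077, so %OS = 100·e^(−0.8077) = 44.6%.

%OS ≈ 44.6%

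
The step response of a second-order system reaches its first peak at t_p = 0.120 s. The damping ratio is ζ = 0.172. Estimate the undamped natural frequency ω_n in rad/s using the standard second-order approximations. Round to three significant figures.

ω_n ≈ 26.6 rad/s

Peak time t_p = π/ω_d, so ω_d = π/t_p = π/0.120 = 26.2 rad/s.
ω_n = ω_d/√(1−ζ²) = 26.2/√0.970 = 26.6 rad/s.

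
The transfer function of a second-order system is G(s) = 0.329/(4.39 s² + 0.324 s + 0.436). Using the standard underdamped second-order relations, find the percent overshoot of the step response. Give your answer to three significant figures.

Dividing through by 4.39: denominator becomes s² + 0.07380 s + 0.09932.
So ω_n = √0.09932 = 0.315 rad/s and ζ = 0.07380/(2·0.315) = 0.117.
%OS = 100·exp(−πζ/√(1−ζ²)) = 69.0%.

%OS ≈ 69.0%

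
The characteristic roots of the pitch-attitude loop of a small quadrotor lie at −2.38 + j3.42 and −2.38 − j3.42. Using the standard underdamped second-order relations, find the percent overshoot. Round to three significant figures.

%OS ≈ 11.2%

The poles are at −σ ± jω_d with σ = 2.38 and ω_d = 3.42, so ω_n = √(σ²+ω_d²) = 4.17 rad/s and ζ = σ/ω_n = 0.571.
Overshoot: exp(−π·0.571/√(1−0.571²)) = 0.112, i.e. 11.2%.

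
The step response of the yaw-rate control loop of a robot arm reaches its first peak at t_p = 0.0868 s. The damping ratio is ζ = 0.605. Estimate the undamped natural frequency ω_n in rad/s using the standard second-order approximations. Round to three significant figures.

ω_n ≈ 45.5 rad/s

Peak time t_p = π/ω_d, so ω_d = π/t_p = π/0.0868 = 36.2 rad/s.
ω_n = ω_d/√(1−ζ²) = 36.2/√0.634 = 45.5 rad/s.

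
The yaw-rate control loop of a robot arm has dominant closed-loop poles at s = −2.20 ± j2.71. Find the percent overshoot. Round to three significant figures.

%OS ≈ 7.81%

|pole| = ω_n = √(2.20² + 2.71²) = 3.49 rad/s; ζ = cos θ = σ/ω_n = 0.630.
Overshoot: exp(−π·0.630/√(1−0.630²)) = 0.0781, i.e. 7.81%.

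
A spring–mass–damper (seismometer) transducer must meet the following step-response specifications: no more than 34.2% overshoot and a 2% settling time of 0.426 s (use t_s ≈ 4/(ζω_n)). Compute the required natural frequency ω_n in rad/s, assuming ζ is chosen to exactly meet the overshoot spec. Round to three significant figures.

Inverting the overshoot relation: ζ = |ln 0.342|/√(π² + ln²0.342) = 0.323.
From t_s ≈ 4/(ζω_n): ω_n = 4/(ζ·t_s) = 4/(0.323·0.426) = 29.1 rad/s.

ω_n ≈ 29.1 rad/s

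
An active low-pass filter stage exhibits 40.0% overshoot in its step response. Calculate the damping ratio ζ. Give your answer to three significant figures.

Inverting the overshoot relation: ζ = |ln 0.400|/√(π² + ln²0.400) = 0.280.

ζ ≈ 0.280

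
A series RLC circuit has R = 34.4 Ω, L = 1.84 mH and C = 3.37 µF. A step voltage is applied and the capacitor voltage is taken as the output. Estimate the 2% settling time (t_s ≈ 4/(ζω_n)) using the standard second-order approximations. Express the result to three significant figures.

For a series RLC circuit (capacitor voltage as output), ω_n = 1/√(LC) = 1/√(1.84 mH · 3.37 µF) = 12700 rad/s.
ζ = (R/2)·√(C/L) = (34.4/2)·√(3.37 µF/1.84 mH) = 0.736.
t_s ≈ 4/(ζω_n) = 0.000428 s.

t_s ≈ 0.000428 s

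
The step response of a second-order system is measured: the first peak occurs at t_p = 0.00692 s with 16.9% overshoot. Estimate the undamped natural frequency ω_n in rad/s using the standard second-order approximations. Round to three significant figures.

From the overshoot, ζ = −ln(OS)/√(π²+ln²(OS)) = 0.493.
t_p = π/ω_d ⇒ ω_d = 454 rad/s; then ω_n = ω_d/√(1−ζ²) = 522 rad/s.

ω_n ≈ 522 rad/s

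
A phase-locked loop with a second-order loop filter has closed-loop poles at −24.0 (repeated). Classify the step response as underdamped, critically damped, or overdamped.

Since there is a repeated negative-real pole, the response is critically damped.

critically damped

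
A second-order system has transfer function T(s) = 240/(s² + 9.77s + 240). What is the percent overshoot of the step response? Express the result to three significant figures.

%OS ≈ 35.2%

Matching coefficients with s² + 2ζω_n s + ω_n² gives ω_n² = 240 ⇒ ω_n = 15.5 rad/s, and ζ = 9.77/(2ω_n) = 0.315.
Overshoot: exp(−π·0.315/√(1−0.315²)) = 0.352, i.e. 35.2%.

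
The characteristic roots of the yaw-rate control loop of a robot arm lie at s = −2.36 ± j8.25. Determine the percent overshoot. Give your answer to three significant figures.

|pole| = ω_n = √(2.36² + 8.25²) = 8.58 rad/s; ζ = cos θ = σ/ω_n = 0.275.
Overshoot: exp(−π·0.275/√(1−0.275²)) = 0.407, i.e. 40.7%.

%OS ≈ 40.7%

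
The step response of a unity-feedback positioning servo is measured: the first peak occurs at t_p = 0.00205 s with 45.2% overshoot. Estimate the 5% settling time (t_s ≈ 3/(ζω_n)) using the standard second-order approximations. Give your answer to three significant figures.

t_s ≈ 0.00774 s

ζ from %OS: ζ = |ln 0.452|/√(π²+ln²0.452) = 0.245.
t_p = π/ω_d ⇒ ω_d = 1530 rad/s; then ω_n = ω_d/√(1−ζ²) = 1580 rad/s.
t_s ≈ 3/(ζω_n) = 3/(0.245·1580) = 0.00774 s.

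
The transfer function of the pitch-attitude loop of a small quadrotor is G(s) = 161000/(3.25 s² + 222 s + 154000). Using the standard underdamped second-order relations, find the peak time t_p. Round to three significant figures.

Dividing through by 3.25: denominator becomes s² + 68.31 s + 47380.
So ω_n = √47380 = 218 rad/s and ζ = 68.31/(2·218) = 0.157.
The damped frequency ω_d = ω_n√(1−ζ²) = 215 rad/s. t_p = π/ω_d = 0.0146 s.

t_p ≈ 0.0146 s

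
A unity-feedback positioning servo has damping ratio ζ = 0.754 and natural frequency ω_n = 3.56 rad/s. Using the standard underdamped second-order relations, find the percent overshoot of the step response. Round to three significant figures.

%OS ≈ 2.72%

For an underdamped second-order system, %OS = 100·exp(−πζ/√(1−ζ²)).
πζ/√(1−ζ²) = π·0.754/√(1−0.569) = 3.606, so %OS = 100·e^(−3.606) = 2.72%.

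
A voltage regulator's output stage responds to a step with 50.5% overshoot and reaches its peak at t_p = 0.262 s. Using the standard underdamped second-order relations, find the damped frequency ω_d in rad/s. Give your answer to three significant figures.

t_p = π/ω_d, so ω_d = π/0.262 = 12.0 rad/s.

ω_d ≈ 12.0 rad/s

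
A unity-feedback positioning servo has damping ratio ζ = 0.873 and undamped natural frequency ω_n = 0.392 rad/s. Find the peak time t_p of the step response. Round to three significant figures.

t_p ≈ 16.4 s

The damped frequency is ω_d = ω_n√(1−ζ²) = 0.392·√(1−0.762) = 0.191 rad/s.
Peak time t_p = π/ω_d = π/0.191 = 16.4 s.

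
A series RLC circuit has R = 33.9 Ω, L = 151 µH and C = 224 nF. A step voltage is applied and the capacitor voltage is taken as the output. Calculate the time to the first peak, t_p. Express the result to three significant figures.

For a series RLC circuit (capacitor voltage as output), ω_n = 1/√(LC) = 1/√(151 µH · 224 nF) = 172000 rad/s.
ζ = (R/2)·√(C/L) = (33.9/2)·√(224 nF/151 µH) = 0.653.
The damped frequency ω_d = ω_n√(1−ζ²) = 130000 rad/s. t_p = π/ω_d = 0.0000241 s.

t_p ≈ 0.0000241 s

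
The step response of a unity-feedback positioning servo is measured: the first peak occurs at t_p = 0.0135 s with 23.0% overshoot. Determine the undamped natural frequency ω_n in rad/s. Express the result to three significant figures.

From the overshoot, ζ = −ln(OS)/√(π²+ln²(OS)) = 0.424.
From t_p = π/ω_d, ω_d = π/0.0135 = 233 rad/s, so ω_n = ω_d/√(1−ζ²) = 257 rad/s.

ω_n ≈ 257 rad/s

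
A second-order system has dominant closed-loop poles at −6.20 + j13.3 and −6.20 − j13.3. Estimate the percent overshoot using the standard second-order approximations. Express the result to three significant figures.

The poles are at −σ ± jω_d with σ = 6.20 and ω_d = 13.3, so ω_n = √(σ²+ω_d²) = 14.7 rad/s and ζ = σ/ω_n = 0.423.
%OS = 100 e^{−πζ/√(1−ζ²)} with ζ = 0.423 gives 23.1%.

%OS ≈ 23.1%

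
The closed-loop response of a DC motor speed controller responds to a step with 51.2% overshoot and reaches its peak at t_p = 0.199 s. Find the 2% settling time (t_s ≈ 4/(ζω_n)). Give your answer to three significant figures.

The overshoot fixes ζ = −ln(OS)/√(π²+ln²(OS)) = 0.208.
From t_p = π/ω_d, ω_d = π/0.199 = 15.8 rad/s, so ω_n = ω_d/√(1−ζ²) = 16.1 rad/s.
t_s ≈ 4/(ζω_n) = 4/(0.208·16.1) = 1.19 s.

t_s ≈ 1.19 s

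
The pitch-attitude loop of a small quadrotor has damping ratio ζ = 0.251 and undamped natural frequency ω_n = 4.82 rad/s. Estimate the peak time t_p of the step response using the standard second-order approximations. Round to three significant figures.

t_p ≈ 0.673 s

The damped frequency is ω_d = ω_n√(1−ζ²) = 4.82·√(1−0.0630) = 4.67 rad/s.
Peak time t_p = π/ω_d = π/4.67 = 0.673 s.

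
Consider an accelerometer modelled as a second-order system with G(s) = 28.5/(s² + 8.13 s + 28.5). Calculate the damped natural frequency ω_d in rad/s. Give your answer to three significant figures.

ω_d ≈ 3.46 rad/s

Matching coefficients with s² + 2ζω_n s + ω_n² gives ω_n² = 28.5 ⇒ ω_n = 5.34 rad/s, and ζ = 8.13/(2ω_n) = 0.761.
ω_d = 5.34·√(1 − 0.761²) = 3.46 rad/s.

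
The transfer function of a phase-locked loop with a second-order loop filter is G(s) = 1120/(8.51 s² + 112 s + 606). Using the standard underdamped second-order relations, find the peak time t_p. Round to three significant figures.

t_p ≈ 0.595 s

Dividing through by 8.51: denominator becomes s² + 13.16 s + 71.21.
So ω_n = √71.21 = 8.44 rad/s and ζ = 13.16/(2·8.44) = 0.780.
ω_d = 8.44·√(1 − 0.780²) = 5.28 rad/s. t_p = π/ω_d = 0.595 s.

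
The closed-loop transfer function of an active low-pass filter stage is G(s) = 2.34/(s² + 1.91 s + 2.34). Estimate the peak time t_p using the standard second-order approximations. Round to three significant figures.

t_p ≈ 2.63 s

Comparing the denominator to s² + 2ζω_n s + ω_n²: ω_n = √2.34 = 1.53 rad/s, and 2ζω_n = 1.91 so ζ = 1.91/(2·1.53) = 0.624.
The damped frequency ω_d = ω_n√(1−ζ²) = 1.19 rad/s. Then t_p = π/ω_d = 2.63 s.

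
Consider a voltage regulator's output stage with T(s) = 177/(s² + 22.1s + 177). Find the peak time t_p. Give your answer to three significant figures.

t_p ≈ 0.424 s

ω_n = √177 = 13.3 rad/s; ζ = 22.1/(2·13.3) = 0.831.
ω_d = ω_n√(1−ζ²) = 7.41 rad/s. Then t_p = π/ω_d = 0.424 s.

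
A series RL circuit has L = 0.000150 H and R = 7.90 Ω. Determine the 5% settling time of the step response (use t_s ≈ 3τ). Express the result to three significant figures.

t_s ≈ 0.0000570 s

τ = L/R = 0.000150/7.90 = 0.0000190 s.
t_s ≈ 3τ = 0.0000570 s.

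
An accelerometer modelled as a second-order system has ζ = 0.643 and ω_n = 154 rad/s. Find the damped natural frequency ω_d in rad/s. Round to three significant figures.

ω_d = ω_n√(1−ζ²) = 154·√0.587 = 118 rad/s.

ω_d ≈ 118 rad/s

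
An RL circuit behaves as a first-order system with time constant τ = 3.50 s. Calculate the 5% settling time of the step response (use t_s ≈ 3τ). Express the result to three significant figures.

t_s ≈ 10.5 s

t_s ≈ 3τ = 10.5 s.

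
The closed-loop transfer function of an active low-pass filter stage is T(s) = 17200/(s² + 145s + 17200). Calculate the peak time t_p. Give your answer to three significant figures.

t_p ≈ 0.0287 s

Matching coefficients with s² + 2ζω_n s + ω_n² gives ω_n² = 17200 ⇒ ω_n = 131 rad/s, and ζ = 145/(2ω_n) = 0.553.
ω_d = ω_n√(1−ζ²) = 109 rad/s. Then t_p = π/ω_d = 0.0287 s.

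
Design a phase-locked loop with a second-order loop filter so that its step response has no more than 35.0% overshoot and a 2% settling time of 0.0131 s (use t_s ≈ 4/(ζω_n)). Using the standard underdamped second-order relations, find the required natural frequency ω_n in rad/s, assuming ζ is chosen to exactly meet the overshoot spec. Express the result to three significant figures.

ζ = −ln(OS)/√(π² + (ln OS)²). With OS = 0.350, ln OS = −1.050 and ζ = 1.050/3.312 = 0.317.
Then ω_n = 4/(ζ t_s) = 4/(0.317 × 0.0131) = 963 rad/s.

ω_n ≈ 963 rad/s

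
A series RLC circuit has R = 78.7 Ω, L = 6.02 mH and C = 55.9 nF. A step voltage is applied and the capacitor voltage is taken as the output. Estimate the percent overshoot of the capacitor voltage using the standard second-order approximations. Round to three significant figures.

%OS ≈ 68.4%

For a series RLC circuit (capacitor voltage as output), ω_n = 1/√(LC) = 1/√(6.02 mH · 55.9 nF) = 54500 rad/s.
ζ = (R/2)·√(C/L) = (78.7/2)·√(55.9 nF/6.02 mH) = 0.120.
%OS = 100 e^{−πζ/√(1−ζ²)} with ζ = 0.120 gives 68.4%.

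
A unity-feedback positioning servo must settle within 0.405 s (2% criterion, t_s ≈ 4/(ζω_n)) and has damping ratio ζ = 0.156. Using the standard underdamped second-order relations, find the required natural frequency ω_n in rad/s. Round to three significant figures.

Rearranging t_s ≈ 4/(ζω_n) gives ω_n = 4/(ζ·t_s) = 4/(0.156 × 0.405) = 63.3 rad/s.

ω_n ≈ 63.3 rad/s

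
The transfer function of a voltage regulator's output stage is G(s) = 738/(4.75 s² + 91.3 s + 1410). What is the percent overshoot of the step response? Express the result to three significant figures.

%OS ≈ 12.1%

Dividing through by 4.75: denominator becomes s² + 19.22 s + 296.8.
So ω_n = √296.8 = 17.2 rad/s and ζ = 19.22/(2·17.2) = 0.558.
%OS = 100 e^{−πζ/√(1−ζ²)} with ζ = 0.558 gives 12.1%.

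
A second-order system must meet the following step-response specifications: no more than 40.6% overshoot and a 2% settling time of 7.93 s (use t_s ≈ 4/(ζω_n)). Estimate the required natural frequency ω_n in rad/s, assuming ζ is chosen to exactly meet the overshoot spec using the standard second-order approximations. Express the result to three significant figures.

ζ = −ln(OS)/√(π² + (ln OS)²). With OS = 0.406, ln OS = −0.9014 and ζ = 0.9014/3.268 = 0.276.
Then ω_n = 4/(ζ t_s) = 4/(0.276 × 7.93) = 1.83 rad/s.

ω_n ≈ 1.83 rad/s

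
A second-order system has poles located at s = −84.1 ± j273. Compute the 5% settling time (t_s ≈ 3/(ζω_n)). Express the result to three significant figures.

t_s ≈ 0.0357 s

For poles at −σ ± jω_d, ζω_n = σ = 84.1, so t_s ≈ 3/σ = 0.0357 s.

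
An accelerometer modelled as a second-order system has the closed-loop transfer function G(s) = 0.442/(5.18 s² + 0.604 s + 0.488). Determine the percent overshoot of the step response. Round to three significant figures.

%OS ≈ 54.5%

Dividing through by 5.18: denominator becomes s² + 0.1166 s + 0.09421.
So ω_n = √0.09421 = 0.307 rad/s and ζ = 0.1166/(2·0.307) = 0.190.
Overshoot: exp(−π·0.190/√(1−0.190²)) = 0.545, i.e. 54.5%.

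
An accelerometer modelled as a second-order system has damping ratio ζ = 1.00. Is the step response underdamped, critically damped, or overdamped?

critically damped

Since ζ = 1, the system is critically damped.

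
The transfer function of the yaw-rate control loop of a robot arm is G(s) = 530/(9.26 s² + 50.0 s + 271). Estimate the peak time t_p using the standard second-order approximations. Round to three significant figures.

t_p ≈ 0.670 s

Dividing through by 9.26: denominator becomes s² + 5.400 s + 29.27.
So ω_n = √29.27 = 5.41 rad/s and ζ = 5.400/(2·5.41) = 0.499.
The damped frequency ω_d = ω_n√(1−ζ²) = 4.69 rad/s. t_p = π/ω_d = 0.670 s.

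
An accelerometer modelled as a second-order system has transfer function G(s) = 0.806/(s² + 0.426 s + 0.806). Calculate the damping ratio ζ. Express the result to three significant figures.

Matching coefficients with s² + 2ζω_n s + ω_n² gives ω_n² = 0.806 ⇒ ω_n = 0.898 rad/s, and ζ = 0.426/(2ω_n) = 0.237.

ζ ≈ 0.237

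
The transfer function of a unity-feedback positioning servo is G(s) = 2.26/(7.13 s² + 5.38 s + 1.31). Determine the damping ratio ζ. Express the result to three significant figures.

Dividing through by 7.13: denominator becomes s² + 0.7546 s + 0.1837.
So ω_n = √0.1837 = 0.429 rad/s and ζ = 0.7546/(2·0.429) = 0.880.

ζ ≈ 0.880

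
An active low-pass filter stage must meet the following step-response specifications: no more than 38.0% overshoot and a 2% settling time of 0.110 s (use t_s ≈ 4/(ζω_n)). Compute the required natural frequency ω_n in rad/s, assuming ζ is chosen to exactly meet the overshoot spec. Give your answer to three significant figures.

ω_n ≈ 124 rad/s

ζ = −ln(OS)/√(π² + (ln OS)²). With OS = 0.380, ln OS = −0.9676 and ζ = 0.9676/3.287 = 0.294.
Then ω_n = 4/(ζ t_s) = 4/(0.294 × 0.110) = 124 rad/s.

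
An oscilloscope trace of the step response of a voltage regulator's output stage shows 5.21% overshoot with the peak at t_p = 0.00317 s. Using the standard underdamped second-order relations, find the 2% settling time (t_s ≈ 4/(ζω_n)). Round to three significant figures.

t_s ≈ 0.00429 s

ζ from %OS: ζ = |ln 0.0521|/√(π²+ln²0.0521) = 0.685.
t_p = π/ω_d ⇒ ω_d = 991 rad/s; then ω_n = ω_d/√(1−ζ²) = 1360 rad/s.
t_s ≈ 4/(ζω_n) = 4/(0.685·1360) = 0.00429 s.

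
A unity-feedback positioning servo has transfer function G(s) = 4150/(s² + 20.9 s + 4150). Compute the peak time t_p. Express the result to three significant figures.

t_p ≈ 0.0494 s

Matching coefficients with s² + 2ζω_n s + ω_n² gives ω_n² = 4150 ⇒ ω_n = 64.4 rad/s, and ζ = 20.9/(2ω_n) = 0.162.
ω_d = ω_n√(1−ζ²) = 63.6 rad/s. Then t_p = π/ω_d = 0.0494 s.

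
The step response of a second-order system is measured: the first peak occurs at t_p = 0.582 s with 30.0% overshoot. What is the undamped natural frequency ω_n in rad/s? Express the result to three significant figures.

The overshoot fixes ζ = −ln(OS)/√(π²+ln²(OS)) = 0.358.
From t_p = π/ω_d, ω_d = π/0.582 = 5.40 rad/s, so ω_n = ω_d/√(1−ζ²) = 5.78 rad/s.

ω_n ≈ 5.78 rad/s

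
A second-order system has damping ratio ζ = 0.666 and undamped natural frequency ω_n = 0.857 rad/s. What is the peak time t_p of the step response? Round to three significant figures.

The damped frequency is ω_d = ω_n√(1−ζ²) = 0.857·√(1−0.444) = 0.639 rad/s.
Peak time t_p = π/ω_d = π/0.639 = 4.91 s.

t_p ≈ 4.91 s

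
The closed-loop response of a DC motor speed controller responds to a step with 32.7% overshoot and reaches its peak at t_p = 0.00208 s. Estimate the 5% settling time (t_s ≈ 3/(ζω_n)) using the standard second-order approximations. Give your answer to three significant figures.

From the overshoot, ζ = −ln(OS)/√(π²+ln²(OS)) = 0.335.
From t_p = π/ω_d, ω_d = π/0.00208 = 1510 rad/s, so ω_n = ω_d/√(1−ζ²) = 1600 rad/s.
t_s ≈ 3/(ζω_n) = 3/(0.335·1600) = 0.00558 s.

t_s ≈ 0.00558 s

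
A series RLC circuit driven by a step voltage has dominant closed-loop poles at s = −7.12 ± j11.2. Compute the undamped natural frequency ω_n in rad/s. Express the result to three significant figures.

|pole| = ω_n = √(7.12² + 11.2²) = 13.3 rad/s; ζ = cos θ = σ/ω_n = 0.536.

ω_n ≈ 13.3 rad/s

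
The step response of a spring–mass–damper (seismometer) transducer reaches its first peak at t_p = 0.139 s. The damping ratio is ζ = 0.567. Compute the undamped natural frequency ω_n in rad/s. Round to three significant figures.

Peak time t_p = π/ω_d, so ω_d = π/t_p = π/0.139 = 22.6 rad/s.
ω_n = ω_d/√(1−ζ²) = 22.6/√0.679 = 27.4 rad/s.

ω_n ≈ 27.4 rad/s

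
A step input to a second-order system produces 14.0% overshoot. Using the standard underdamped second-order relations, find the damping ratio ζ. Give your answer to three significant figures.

ζ = −ln(OS)/√(π² + (ln OS)²). With OS = 0.140, ln OS = −1.966 and ζ = 1.966/3.706 = 0.531.

ζ ≈ 0.531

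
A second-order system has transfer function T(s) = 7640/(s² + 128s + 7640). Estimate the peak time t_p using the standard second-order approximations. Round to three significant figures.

t_p ≈ 0.0528 s

Matching coefficients with s² + 2ζω_n s + ω_n² gives ω_n² = 7640 ⇒ ω_n = 87.4 rad/s, and ζ = 128/(2ω_n) = 0.732.
The damped frequency ω_d = ω_n√(1−ζ²) = 59.5 rad/s. Then t_p = π/ω_d = 0.0528 s.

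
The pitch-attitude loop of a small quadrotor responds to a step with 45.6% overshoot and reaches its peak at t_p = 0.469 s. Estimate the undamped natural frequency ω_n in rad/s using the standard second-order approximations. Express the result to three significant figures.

The overshoot fixes ζ = −ln(OS)/√(π²+ln²(OS)) = 0.242.
From t_p = π/ω_d, ω_d = π/0.469 = 6.70 rad/s, so ω_n = ω_d/√(1−ζ²) = 6.90 rad/s.

ω_n ≈ 6.90 rad/s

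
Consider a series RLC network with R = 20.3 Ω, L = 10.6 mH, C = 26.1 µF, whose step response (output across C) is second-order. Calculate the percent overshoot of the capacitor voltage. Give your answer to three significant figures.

For a series RLC circuit (capacitor voltage as output), ω_n = 1/√(LC) = 1/√(10.6 mH · 26.1 µF) = 1900 rad/s.
ζ = (R/2)·√(C/L) = (20.3/2)·√(26.1 µF/10.6 mH) = 0.504.
Overshoot: exp(−π·0.504/√(1−0.504²)) = 0.160, i.e. 16.0%.

%OS ≈ 16.0%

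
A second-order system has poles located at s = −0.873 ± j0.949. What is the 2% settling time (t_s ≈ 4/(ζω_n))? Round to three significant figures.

t_s ≈ 4.58 s

For poles at −σ ± jω_d, ζω_n = σ = 0.873, so t_s ≈ 4/σ = 4.58 s.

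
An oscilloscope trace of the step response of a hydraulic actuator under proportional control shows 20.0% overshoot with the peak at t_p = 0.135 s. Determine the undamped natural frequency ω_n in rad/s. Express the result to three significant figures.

ω_n ≈ 26.1 rad/s

From the overshoot, ζ = −ln(OS)/√(π²+ln²(OS)) = 0.456.
t_p = π/ω_d ⇒ ω_d = 23.3 rad/s; then ω_n = ω_d/√(1−ζ²) = 26.1 rad/s.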